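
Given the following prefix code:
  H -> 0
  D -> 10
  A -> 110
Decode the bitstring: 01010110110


Decoding step by step:
Bits 0 -> H
Bits 10 -> D
Bits 10 -> D
Bits 110 -> A
Bits 110 -> A


Decoded message: HDDAA


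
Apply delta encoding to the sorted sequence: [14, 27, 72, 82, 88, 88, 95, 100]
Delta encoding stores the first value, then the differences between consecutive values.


First value: 14
Deltas:
  27 - 14 = 13
  72 - 27 = 45
  82 - 72 = 10
  88 - 82 = 6
  88 - 88 = 0
  95 - 88 = 7
  100 - 95 = 5


Delta encoded: [14, 13, 45, 10, 6, 0, 7, 5]


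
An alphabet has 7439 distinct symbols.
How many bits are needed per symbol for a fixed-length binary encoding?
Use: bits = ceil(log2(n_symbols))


log2(7439) = 12.8609
Bracket: 2^12 = 4096 < 7439 <= 2^13 = 8192
So ceil(log2(7439)) = 13

bits = ceil(log2(7439)) = ceil(12.8609) = 13 bits


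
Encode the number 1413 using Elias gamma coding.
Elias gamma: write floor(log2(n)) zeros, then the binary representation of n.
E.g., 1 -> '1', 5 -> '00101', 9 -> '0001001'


num_bits = floor(log2(1413)) + 1 = 11
leading_zeros = num_bits - 1 = 10
binary(1413) = 10110000101

Elias gamma(1413) = '0000000000' + '10110000101' = 000000000010110000101 (21 bits)


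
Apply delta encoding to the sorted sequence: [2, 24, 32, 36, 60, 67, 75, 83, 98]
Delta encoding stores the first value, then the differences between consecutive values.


First value: 2
Deltas:
  24 - 2 = 22
  32 - 24 = 8
  36 - 32 = 4
  60 - 36 = 24
  67 - 60 = 7
  75 - 67 = 8
  83 - 75 = 8
  98 - 83 = 15


Delta encoded: [2, 22, 8, 4, 24, 7, 8, 8, 15]


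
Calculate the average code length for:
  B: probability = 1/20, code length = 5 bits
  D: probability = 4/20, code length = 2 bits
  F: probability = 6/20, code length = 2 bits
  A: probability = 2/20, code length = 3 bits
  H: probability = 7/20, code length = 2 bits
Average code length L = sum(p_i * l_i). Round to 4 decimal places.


Weighted contributions p_i * l_i:
  B: (1/20) * 5 = 5/20
  D: (4/20) * 2 = 8/20
  F: (6/20) * 2 = 12/20
  A: (2/20) * 3 = 6/20
  H: (7/20) * 2 = 14/20
Sum = (5 + 8 + 12 + 6 + 14)/20 = 45/20

L = 45/20 = 2.2500 bits/symbol


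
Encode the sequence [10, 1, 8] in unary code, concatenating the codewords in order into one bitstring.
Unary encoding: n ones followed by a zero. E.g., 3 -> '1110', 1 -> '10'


Encode each number as n ones followed by a terminating 0:
  10 -> 11111111110 (11 bits)
  1 -> 10 (2 bits)
  8 -> 111111110 (9 bits)
Total length = 11 + 2 + 9 = 22 bits.

Unary([10, 1, 8]) = 1111111111010111111110 (22 bits)


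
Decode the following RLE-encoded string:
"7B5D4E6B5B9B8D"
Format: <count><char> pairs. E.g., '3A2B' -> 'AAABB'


Expanding each <count><char> pair:
  7B -> 'BBBBBBB'
  5D -> 'DDDDD'
  4E -> 'EEEE'
  6B -> 'BBBBBB'
  5B -> 'BBBBB'
  9B -> 'BBBBBBBBB'
  8D -> 'DDDDDDDD'

Decoded = BBBBBBBDDDDDEEEEBBBBBBBBBBBBBBBBBBBBDDDDDDDD


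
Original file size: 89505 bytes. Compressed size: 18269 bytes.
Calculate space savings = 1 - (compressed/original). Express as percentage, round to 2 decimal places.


ratio = compressed/original = 18269/89505 = 0.204112
savings = 1 - ratio = 1 - 0.204112 = 0.795888
as a percentage: 0.795888 * 100 = 79.59%

Space savings = 1 - 18269/89505 = 79.59%


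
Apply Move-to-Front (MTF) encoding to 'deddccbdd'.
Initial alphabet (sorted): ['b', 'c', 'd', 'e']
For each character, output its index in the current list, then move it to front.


MTF encoding:
'd': index 2 in ['b', 'c', 'd', 'e'] -> ['d', 'b', 'c', 'e']
'e': index 3 in ['d', 'b', 'c', 'e'] -> ['e', 'd', 'b', 'c']
'd': index 1 in ['e', 'd', 'b', 'c'] -> ['d', 'e', 'b', 'c']
'd': index 0 in ['d', 'e', 'b', 'c'] -> ['d', 'e', 'b', 'c']
'c': index 3 in ['d', 'e', 'b', 'c'] -> ['c', 'd', 'e', 'b']
'c': index 0 in ['c', 'd', 'e', 'b'] -> ['c', 'd', 'e', 'b']
'b': index 3 in ['c', 'd', 'e', 'b'] -> ['b', 'c', 'd', 'e']
'd': index 2 in ['b', 'c', 'd', 'e'] -> ['d', 'b', 'c', 'e']
'd': index 0 in ['d', 'b', 'c', 'e'] -> ['d', 'b', 'c', 'e']


Output: [2, 3, 1, 0, 3, 0, 3, 2, 0]


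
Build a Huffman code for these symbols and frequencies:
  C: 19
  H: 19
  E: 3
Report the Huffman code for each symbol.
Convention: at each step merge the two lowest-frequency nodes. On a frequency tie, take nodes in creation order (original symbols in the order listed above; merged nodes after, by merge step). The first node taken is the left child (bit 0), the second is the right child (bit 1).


Huffman tree construction:
Step 1: Merge E(3) + C(19) = 22
Step 2: Merge H(19) + (E+C)(22) = 41
Read each symbol's code off the tree from the root (left child = 0, right child = 1).

Codes:
  C: 11 (length 2)
  H: 0 (length 1)
  E: 10 (length 2)
Average code length: 63/41 = 1.5366 bits/symbol


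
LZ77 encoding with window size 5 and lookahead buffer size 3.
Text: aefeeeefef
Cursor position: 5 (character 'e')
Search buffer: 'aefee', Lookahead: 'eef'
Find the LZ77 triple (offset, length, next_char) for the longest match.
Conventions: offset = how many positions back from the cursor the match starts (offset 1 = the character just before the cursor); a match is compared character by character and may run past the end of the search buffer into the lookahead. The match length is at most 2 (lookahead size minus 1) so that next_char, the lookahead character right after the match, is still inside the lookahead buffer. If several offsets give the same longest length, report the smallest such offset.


Try each offset into the search buffer:
  offset=1 (pos 4, char 'e'): match length 2
  offset=2 (pos 3, char 'e'): match length 2
  offset=3 (pos 2, char 'f'): match length 0
  offset=4 (pos 1, char 'e'): match length 1
  offset=5 (pos 0, char 'a'): match length 0
Longest match has length 2, found at offsets 1, 2; take the smallest, offset 1.
next_char = character at position 5 + 2 = 7 -> 'f'

Best match: offset=1, length=2 (matching 'ee' starting at position 4)
LZ77 triple: (1, 2, 'f')


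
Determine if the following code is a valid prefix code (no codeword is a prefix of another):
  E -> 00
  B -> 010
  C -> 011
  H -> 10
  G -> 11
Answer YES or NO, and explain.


Checking each pair (does one codeword prefix another?):
  E='00' vs B='010': no prefix
  E='00' vs C='011': no prefix
  E='00' vs H='10': no prefix
  E='00' vs G='11': no prefix
  B='010' vs E='00': no prefix
  B='010' vs C='011': no prefix
  B='010' vs H='10': no prefix
  B='010' vs G='11': no prefix
  C='011' vs E='00': no prefix
  C='011' vs B='010': no prefix
  C='011' vs H='10': no prefix
  C='011' vs G='11': no prefix
  H='10' vs E='00': no prefix
  H='10' vs B='010': no prefix
  H='10' vs C='011': no prefix
  H='10' vs G='11': no prefix
  G='11' vs E='00': no prefix
  G='11' vs B='010': no prefix
  G='11' vs C='011': no prefix
  G='11' vs H='10': no prefix
No violation found over all pairs.

YES -- this is a valid prefix code. No codeword is a prefix of any other codeword.


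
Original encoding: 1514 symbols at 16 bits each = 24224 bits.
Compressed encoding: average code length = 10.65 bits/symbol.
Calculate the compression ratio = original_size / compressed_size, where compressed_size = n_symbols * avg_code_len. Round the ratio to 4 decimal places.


original_size = n_symbols * orig_bits = 1514 * 16 = 24224 bits
compressed_size = n_symbols * avg_code_len = 1514 * 10.65 = 16124.1 bits
ratio = original_size / compressed_size = 24224 / 16124.1 = 1.5023

Compression ratio = 1.5023


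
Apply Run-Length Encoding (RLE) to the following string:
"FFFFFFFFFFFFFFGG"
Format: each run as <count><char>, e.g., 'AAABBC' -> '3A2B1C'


Scanning runs left to right:
  i=0: run of 'F' x 14 -> '14F'
  i=14: run of 'G' x 2 -> '2G'

RLE = 14F2G


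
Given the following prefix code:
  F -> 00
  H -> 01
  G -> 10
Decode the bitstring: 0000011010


Decoding step by step:
Bits 00 -> F
Bits 00 -> F
Bits 01 -> H
Bits 10 -> G
Bits 10 -> G


Decoded message: FFHGG


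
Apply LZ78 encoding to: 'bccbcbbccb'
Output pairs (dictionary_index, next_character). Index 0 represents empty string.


LZ78 encoding steps:
Dictionary: {0: ''}
Step 1: w='' (idx 0), next='b' -> output (0, 'b'), add 'b' as idx 1
Step 2: w='' (idx 0), next='c' -> output (0, 'c'), add 'c' as idx 2
Step 3: w='c' (idx 2), next='b' -> output (2, 'b'), add 'cb' as idx 3
Step 4: w='cb' (idx 3), next='b' -> output (3, 'b'), add 'cbb' as idx 4
Step 5: w='c' (idx 2), next='c' -> output (2, 'c'), add 'cc' as idx 5
Step 6: w='b' (idx 1), end of input -> output (1, '')


Encoded: [(0, 'b'), (0, 'c'), (2, 'b'), (3, 'b'), (2, 'c'), (1, '')]


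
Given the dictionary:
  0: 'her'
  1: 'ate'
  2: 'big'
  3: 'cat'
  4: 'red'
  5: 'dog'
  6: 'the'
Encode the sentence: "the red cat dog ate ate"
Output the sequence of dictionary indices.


Look up each word in the dictionary:
  'the' -> 6
  'red' -> 4
  'cat' -> 3
  'dog' -> 5
  'ate' -> 1
  'ate' -> 1

Encoded: [6, 4, 3, 5, 1, 1]


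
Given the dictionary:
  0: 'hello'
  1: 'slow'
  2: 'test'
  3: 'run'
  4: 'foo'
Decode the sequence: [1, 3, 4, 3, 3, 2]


Look up each index in the dictionary:
  1 -> 'slow'
  3 -> 'run'
  4 -> 'foo'
  3 -> 'run'
  3 -> 'run'
  2 -> 'test'

Decoded: "slow run foo run run test"


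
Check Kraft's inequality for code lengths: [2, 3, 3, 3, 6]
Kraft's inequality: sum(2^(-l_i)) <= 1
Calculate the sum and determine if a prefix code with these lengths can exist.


Sum = 2^(-2) + 2^(-3) + 2^(-3) + 2^(-3) + 2^(-6)
    = 0.25 + 0.125 + 0.125 + 0.125 + 0.015625
    = 41/64 = 0.640625
Since 0.640625 <= 1, Kraft's inequality IS satisfied.
A prefix code with these lengths CAN exist.

Kraft sum = 0.640625. Satisfied.


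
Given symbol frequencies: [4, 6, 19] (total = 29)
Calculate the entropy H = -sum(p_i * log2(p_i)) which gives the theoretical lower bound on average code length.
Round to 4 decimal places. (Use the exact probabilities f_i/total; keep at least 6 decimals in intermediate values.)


Per-symbol terms -p_i * log2(p_i) with p_i = f_i/29:
  p = 4/29 = 0.137931: log2(p) = -2.857981, -p*log2(p) = 0.394204
  p = 6/29 = 0.206897: log2(p) = -2.273018, -p*log2(p) = 0.470280
  p = 19/29 = 0.655172: log2(p) = -0.610053, -p*log2(p) = 0.399690
H = 0.394204 + 0.470280 + 0.399690 = 1.264174

H = 1.2642 bits/symbol


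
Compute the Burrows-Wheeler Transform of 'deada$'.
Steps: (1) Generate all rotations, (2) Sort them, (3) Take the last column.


Rotations (sorted):
  0: $deada -> last char: a
  1: a$dead -> last char: d
  2: ada$de -> last char: e
  3: da$dea -> last char: a
  4: deada$ -> last char: $
  5: eada$d -> last char: d


BWT = adea$d


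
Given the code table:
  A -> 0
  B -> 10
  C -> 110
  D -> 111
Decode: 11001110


Decoding:
110 -> C
0 -> A
111 -> D
0 -> A


Result: CADA


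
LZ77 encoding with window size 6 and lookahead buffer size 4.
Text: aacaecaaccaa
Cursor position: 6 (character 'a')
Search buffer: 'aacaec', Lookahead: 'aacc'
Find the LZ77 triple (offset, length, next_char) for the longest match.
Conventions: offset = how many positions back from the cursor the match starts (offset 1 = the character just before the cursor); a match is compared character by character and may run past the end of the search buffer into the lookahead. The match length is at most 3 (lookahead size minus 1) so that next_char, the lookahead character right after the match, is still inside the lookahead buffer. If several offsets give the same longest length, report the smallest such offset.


Try each offset into the search buffer:
  offset=1 (pos 5, char 'c'): match length 0
  offset=2 (pos 4, char 'e'): match length 0
  offset=3 (pos 3, char 'a'): match length 1
  offset=4 (pos 2, char 'c'): match length 0
  offset=5 (pos 1, char 'a'): match length 1
  offset=6 (pos 0, char 'a'): match length 3
Longest match has length 3 at offset 6.
next_char = character at position 6 + 3 = 9 -> 'c'

Best match: offset=6, length=3 (matching 'aac' starting at position 0)
LZ77 triple: (6, 3, 'c')


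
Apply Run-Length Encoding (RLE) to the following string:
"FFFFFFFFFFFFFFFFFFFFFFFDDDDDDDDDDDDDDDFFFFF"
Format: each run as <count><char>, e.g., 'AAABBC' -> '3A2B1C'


Scanning runs left to right:
  i=0: run of 'F' x 23 -> '23F'
  i=23: run of 'D' x 15 -> '15D'
  i=38: run of 'F' x 5 -> '5F'

RLE = 23F15D5F


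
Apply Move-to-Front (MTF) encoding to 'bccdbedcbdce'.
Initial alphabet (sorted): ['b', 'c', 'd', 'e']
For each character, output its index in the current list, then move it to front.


MTF encoding:
'b': index 0 in ['b', 'c', 'd', 'e'] -> ['b', 'c', 'd', 'e']
'c': index 1 in ['b', 'c', 'd', 'e'] -> ['c', 'b', 'd', 'e']
'c': index 0 in ['c', 'b', 'd', 'e'] -> ['c', 'b', 'd', 'e']
'd': index 2 in ['c', 'b', 'd', 'e'] -> ['d', 'c', 'b', 'e']
'b': index 2 in ['d', 'c', 'b', 'e'] -> ['b', 'd', 'c', 'e']
'e': index 3 in ['b', 'd', 'c', 'e'] -> ['e', 'b', 'd', 'c']
'd': index 2 in ['e', 'b', 'd', 'c'] -> ['d', 'e', 'b', 'c']
'c': index 3 in ['d', 'e', 'b', 'c'] -> ['c', 'd', 'e', 'b']
'b': index 3 in ['c', 'd', 'e', 'b'] -> ['b', 'c', 'd', 'e']
'd': index 2 in ['b', 'c', 'd', 'e'] -> ['d', 'b', 'c', 'e']
'c': index 2 in ['d', 'b', 'c', 'e'] -> ['c', 'd', 'b', 'e']
'e': index 3 in ['c', 'd', 'b', 'e'] -> ['e', 'c', 'd', 'b']


Output: [0, 1, 0, 2, 2, 3, 2, 3, 3, 2, 2, 3]


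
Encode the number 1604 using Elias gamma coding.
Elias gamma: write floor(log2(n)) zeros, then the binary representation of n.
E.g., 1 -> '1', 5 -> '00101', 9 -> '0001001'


num_bits = floor(log2(1604)) + 1 = 11
leading_zeros = num_bits - 1 = 10
binary(1604) = 11001000100

Elias gamma(1604) = '0000000000' + '11001000100' = 000000000011001000100 (21 bits)


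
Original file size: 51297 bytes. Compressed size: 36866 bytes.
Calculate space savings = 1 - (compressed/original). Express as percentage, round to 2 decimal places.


ratio = compressed/original = 36866/51297 = 0.718678
savings = 1 - ratio = 1 - 0.718678 = 0.281322
as a percentage: 0.281322 * 100 = 28.13%

Space savings = 1 - 36866/51297 = 28.13%


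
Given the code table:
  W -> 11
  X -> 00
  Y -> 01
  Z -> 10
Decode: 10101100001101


Decoding:
10 -> Z
10 -> Z
11 -> W
00 -> X
00 -> X
11 -> W
01 -> Y


Result: ZZWXXWY


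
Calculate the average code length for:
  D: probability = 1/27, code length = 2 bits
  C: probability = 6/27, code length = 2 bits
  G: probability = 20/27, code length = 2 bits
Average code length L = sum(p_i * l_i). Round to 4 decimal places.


Weighted contributions p_i * l_i:
  D: (1/27) * 2 = 2/27
  C: (6/27) * 2 = 12/27
  G: (20/27) * 2 = 40/27
Sum = (2 + 12 + 40)/27 = 54/27

L = 54/27 = 2.0000 bits/symbol


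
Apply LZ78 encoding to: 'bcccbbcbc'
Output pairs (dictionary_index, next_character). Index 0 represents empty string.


LZ78 encoding steps:
Dictionary: {0: ''}
Step 1: w='' (idx 0), next='b' -> output (0, 'b'), add 'b' as idx 1
Step 2: w='' (idx 0), next='c' -> output (0, 'c'), add 'c' as idx 2
Step 3: w='c' (idx 2), next='c' -> output (2, 'c'), add 'cc' as idx 3
Step 4: w='b' (idx 1), next='b' -> output (1, 'b'), add 'bb' as idx 4
Step 5: w='c' (idx 2), next='b' -> output (2, 'b'), add 'cb' as idx 5
Step 6: w='c' (idx 2), end of input -> output (2, '')


Encoded: [(0, 'b'), (0, 'c'), (2, 'c'), (1, 'b'), (2, 'b'), (2, '')]


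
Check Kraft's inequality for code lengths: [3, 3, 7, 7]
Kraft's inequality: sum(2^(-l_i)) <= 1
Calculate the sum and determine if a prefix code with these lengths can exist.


Sum = 2^(-3) + 2^(-3) + 2^(-7) + 2^(-7)
    = 0.125 + 0.125 + 0.0078125 + 0.0078125
    = 34/128 = 0.265625
Since 0.265625 <= 1, Kraft's inequality IS satisfied.
A prefix code with these lengths CAN exist.

Kraft sum = 0.265625. Satisfied.


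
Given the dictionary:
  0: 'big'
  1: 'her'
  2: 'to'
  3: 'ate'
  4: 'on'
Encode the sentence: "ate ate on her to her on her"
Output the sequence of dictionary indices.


Look up each word in the dictionary:
  'ate' -> 3
  'ate' -> 3
  'on' -> 4
  'her' -> 1
  'to' -> 2
  'her' -> 1
  'on' -> 4
  'her' -> 1

Encoded: [3, 3, 4, 1, 2, 1, 4, 1]


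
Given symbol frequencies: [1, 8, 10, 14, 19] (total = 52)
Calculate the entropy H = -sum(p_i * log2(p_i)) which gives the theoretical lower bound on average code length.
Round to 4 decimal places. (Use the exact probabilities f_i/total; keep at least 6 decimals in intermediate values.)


Per-symbol terms -p_i * log2(p_i) with p_i = f_i/52:
  p = 1/52 = 0.019231: log2(p) = -5.700440, -p*log2(p) = 0.109624
  p = 8/52 = 0.153846: log2(p) = -2.700440, -p*log2(p) = 0.415452
  p = 10/52 = 0.192308: log2(p) = -2.378512, -p*log2(p) = 0.457406
  p = 14/52 = 0.269231: log2(p) = -1.893085, -p*log2(p) = 0.509677
  p = 19/52 = 0.365385: log2(p) = -1.452512, -p*log2(p) = 0.530726
H = 0.109624 + 0.415452 + 0.457406 + 0.509677 + 0.530726 = 2.022885

H = 2.0229 bits/symbol


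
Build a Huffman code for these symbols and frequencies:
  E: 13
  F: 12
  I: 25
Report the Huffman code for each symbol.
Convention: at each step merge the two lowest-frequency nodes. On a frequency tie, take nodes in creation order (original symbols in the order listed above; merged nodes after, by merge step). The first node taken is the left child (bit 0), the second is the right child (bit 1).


Huffman tree construction:
Step 1: Merge F(12) + E(13) = 25
Step 2: Merge I(25) + (F+E)(25) = 50
Read each symbol's code off the tree from the root (left child = 0, right child = 1).

Codes:
  E: 11 (length 2)
  F: 10 (length 2)
  I: 0 (length 1)
Average code length: 75/50 = 1.5000 bits/symbol


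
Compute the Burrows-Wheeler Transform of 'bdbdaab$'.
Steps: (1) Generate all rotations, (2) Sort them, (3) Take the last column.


Rotations (sorted):
  0: $bdbdaab -> last char: b
  1: aab$bdbd -> last char: d
  2: ab$bdbda -> last char: a
  3: b$bdbdaa -> last char: a
  4: bdaab$bd -> last char: d
  5: bdbdaab$ -> last char: $
  6: daab$bdb -> last char: b
  7: dbdaab$b -> last char: b


BWT = bdaad$bb


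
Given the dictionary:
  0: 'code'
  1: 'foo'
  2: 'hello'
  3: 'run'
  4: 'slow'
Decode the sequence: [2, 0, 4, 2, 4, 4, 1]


Look up each index in the dictionary:
  2 -> 'hello'
  0 -> 'code'
  4 -> 'slow'
  2 -> 'hello'
  4 -> 'slow'
  4 -> 'slow'
  1 -> 'foo'

Decoded: "hello code slow hello slow slow foo"


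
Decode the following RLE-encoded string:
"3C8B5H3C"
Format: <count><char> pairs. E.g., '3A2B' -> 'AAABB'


Expanding each <count><char> pair:
  3C -> 'CCC'
  8B -> 'BBBBBBBB'
  5H -> 'HHHHH'
  3C -> 'CCC'

Decoded = CCCBBBBBBBBHHHHHCCC


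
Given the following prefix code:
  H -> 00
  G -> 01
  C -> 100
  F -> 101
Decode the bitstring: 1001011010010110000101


Decoding step by step:
Bits 100 -> C
Bits 101 -> F
Bits 101 -> F
Bits 00 -> H
Bits 101 -> F
Bits 100 -> C
Bits 00 -> H
Bits 101 -> F


Decoded message: CFFHFCHF


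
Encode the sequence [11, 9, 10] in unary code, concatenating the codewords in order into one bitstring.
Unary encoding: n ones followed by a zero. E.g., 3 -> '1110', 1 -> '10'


Encode each number as n ones followed by a terminating 0:
  11 -> 111111111110 (12 bits)
  9 -> 1111111110 (10 bits)
  10 -> 11111111110 (11 bits)
Total length = 12 + 10 + 11 = 33 bits.

Unary([11, 9, 10]) = 111111111110111111111011111111110 (33 bits)


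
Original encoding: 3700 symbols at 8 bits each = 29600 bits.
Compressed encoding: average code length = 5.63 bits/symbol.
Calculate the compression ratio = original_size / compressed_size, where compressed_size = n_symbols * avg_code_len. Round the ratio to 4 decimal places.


original_size = n_symbols * orig_bits = 3700 * 8 = 29600 bits
compressed_size = n_symbols * avg_code_len = 3700 * 5.63 = 20831.0 bits
ratio = original_size / compressed_size = 29600 / 20831.0 = 1.421

Compression ratio = 1.421


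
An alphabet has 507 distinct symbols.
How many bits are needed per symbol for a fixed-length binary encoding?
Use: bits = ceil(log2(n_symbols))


log2(507) = 8.9858
Bracket: 2^8 = 256 < 507 <= 2^9 = 512
So ceil(log2(507)) = 9

bits = ceil(log2(507)) = ceil(8.9858) = 9 bits


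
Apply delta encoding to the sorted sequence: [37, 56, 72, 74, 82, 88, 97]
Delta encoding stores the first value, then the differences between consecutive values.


First value: 37
Deltas:
  56 - 37 = 19
  72 - 56 = 16
  74 - 72 = 2
  82 - 74 = 8
  88 - 82 = 6
  97 - 88 = 9


Delta encoded: [37, 19, 16, 2, 8, 6, 9]


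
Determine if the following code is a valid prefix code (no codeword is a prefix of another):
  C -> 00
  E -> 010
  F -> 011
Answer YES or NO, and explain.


Checking each pair (does one codeword prefix another?):
  C='00' vs E='010': no prefix
  C='00' vs F='011': no prefix
  E='010' vs C='00': no prefix
  E='010' vs F='011': no prefix
  F='011' vs C='00': no prefix
  F='011' vs E='010': no prefix
No violation found over all pairs.

YES -- this is a valid prefix code. No codeword is a prefix of any other codeword.


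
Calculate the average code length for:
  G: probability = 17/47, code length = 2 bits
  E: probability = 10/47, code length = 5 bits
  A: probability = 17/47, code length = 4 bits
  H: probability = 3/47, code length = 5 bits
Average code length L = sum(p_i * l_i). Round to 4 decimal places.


Weighted contributions p_i * l_i:
  G: (17/47) * 2 = 34/47
  E: (10/47) * 5 = 50/47
  A: (17/47) * 4 = 68/47
  H: (3/47) * 5 = 15/47
Sum = (34 + 50 + 68 + 15)/47 = 167/47

L = 167/47 = 3.5532 bits/symbol


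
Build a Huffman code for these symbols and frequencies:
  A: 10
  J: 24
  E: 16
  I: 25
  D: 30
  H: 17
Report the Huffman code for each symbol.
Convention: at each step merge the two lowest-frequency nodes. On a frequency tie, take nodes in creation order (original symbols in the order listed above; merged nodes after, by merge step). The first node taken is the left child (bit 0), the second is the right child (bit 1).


Huffman tree construction:
Step 1: Merge A(10) + E(16) = 26
Step 2: Merge H(17) + J(24) = 41
Step 3: Merge I(25) + (A+E)(26) = 51
Step 4: Merge D(30) + (H+J)(41) = 71
Step 5: Merge (I+(A+E))(51) + (D+(H+J))(71) = 122
Read each symbol's code off the tree from the root (left child = 0, right child = 1).

Codes:
  A: 010 (length 3)
  J: 111 (length 3)
  E: 011 (length 3)
  I: 00 (length 2)
  D: 10 (length 2)
  H: 110 (length 3)
Average code length: 311/122 = 2.5492 bits/symbol


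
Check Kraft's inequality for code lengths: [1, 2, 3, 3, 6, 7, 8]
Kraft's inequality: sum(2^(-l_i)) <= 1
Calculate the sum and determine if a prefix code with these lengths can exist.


Sum = 2^(-1) + 2^(-2) + 2^(-3) + 2^(-3) + 2^(-6) + 2^(-7) + 2^(-8)
    = 0.5 + 0.25 + 0.125 + 0.125 + 0.015625 + 0.0078125 + 0.00390625
    = 263/256 = 1.02734375
Since 1.02734375 > 1, Kraft's inequality is NOT satisfied.
A prefix code with these lengths CANNOT exist.

Kraft sum = 1.02734375. Not satisfied.


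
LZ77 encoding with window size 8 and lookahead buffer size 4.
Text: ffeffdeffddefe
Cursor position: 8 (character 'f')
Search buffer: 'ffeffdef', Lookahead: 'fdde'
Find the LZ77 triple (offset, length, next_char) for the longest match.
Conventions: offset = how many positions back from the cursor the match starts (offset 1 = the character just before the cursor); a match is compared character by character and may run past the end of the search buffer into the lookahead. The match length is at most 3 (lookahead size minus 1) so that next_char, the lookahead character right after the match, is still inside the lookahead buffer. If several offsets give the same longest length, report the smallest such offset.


Try each offset into the search buffer:
  offset=1 (pos 7, char 'f'): match length 1
  offset=2 (pos 6, char 'e'): match length 0
  offset=3 (pos 5, char 'd'): match length 0
  offset=4 (pos 4, char 'f'): match length 2
  offset=5 (pos 3, char 'f'): match length 1
  offset=6 (pos 2, char 'e'): match length 0
  offset=7 (pos 1, char 'f'): match length 1
  offset=8 (pos 0, char 'f'): match length 1
Longest match has length 2 at offset 4.
next_char = character at position 8 + 2 = 10 -> 'd'

Best match: offset=4, length=2 (matching 'fd' starting at position 4)
LZ77 triple: (4, 2, 'd')


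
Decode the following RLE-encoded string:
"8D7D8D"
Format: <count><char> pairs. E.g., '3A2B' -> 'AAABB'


Expanding each <count><char> pair:
  8D -> 'DDDDDDDD'
  7D -> 'DDDDDDD'
  8D -> 'DDDDDDDD'

Decoded = DDDDDDDDDDDDDDDDDDDDDDD


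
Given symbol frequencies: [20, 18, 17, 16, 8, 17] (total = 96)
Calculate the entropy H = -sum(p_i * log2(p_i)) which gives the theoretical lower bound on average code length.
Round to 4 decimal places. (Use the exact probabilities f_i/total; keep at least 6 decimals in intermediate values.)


Per-symbol terms -p_i * log2(p_i) with p_i = f_i/96:
  p = 20/96 = 0.208333: log2(p) = -2.263034, -p*log2(p) = 0.471466
  p = 18/96 = 0.187500: log2(p) = -2.415037, -p*log2(p) = 0.452820
  p = 17/96 = 0.177083: log2(p) = -2.497500, -p*log2(p) = 0.442266
  p = 16/96 = 0.166667: log2(p) = -2.584963, -p*log2(p) = 0.430827
  p = 8/96 = 0.083333: log2(p) = -3.584963, -p*log2(p) = 0.298747
  p = 17/96 = 0.177083: log2(p) = -2.497500, -p*log2(p) = 0.442266
H = 0.471466 + 0.452820 + 0.442266 + 0.430827 + 0.298747 + 0.442266 = 2.538392

H = 2.5384 bits/symbol


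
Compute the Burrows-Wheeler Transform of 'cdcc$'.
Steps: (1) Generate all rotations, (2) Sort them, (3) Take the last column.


Rotations (sorted):
  0: $cdcc -> last char: c
  1: c$cdc -> last char: c
  2: cc$cd -> last char: d
  3: cdcc$ -> last char: $
  4: dcc$c -> last char: c


BWT = ccd$c


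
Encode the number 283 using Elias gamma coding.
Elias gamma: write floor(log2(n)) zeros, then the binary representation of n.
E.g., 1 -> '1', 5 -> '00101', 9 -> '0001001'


num_bits = floor(log2(283)) + 1 = 9
leading_zeros = num_bits - 1 = 8
binary(283) = 100011011

Elias gamma(283) = '00000000' + '100011011' = 00000000100011011 (17 bits)


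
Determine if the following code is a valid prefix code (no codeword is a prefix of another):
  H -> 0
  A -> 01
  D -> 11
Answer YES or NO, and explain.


Checking each pair (does one codeword prefix another?):
  H='0' vs A='01': prefix -- VIOLATION

NO -- this is NOT a valid prefix code. H (0) is a prefix of A (01).


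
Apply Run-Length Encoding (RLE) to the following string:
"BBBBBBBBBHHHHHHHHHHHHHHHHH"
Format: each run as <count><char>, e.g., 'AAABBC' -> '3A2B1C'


Scanning runs left to right:
  i=0: run of 'B' x 9 -> '9B'
  i=9: run of 'H' x 17 -> '17H'

RLE = 9B17H


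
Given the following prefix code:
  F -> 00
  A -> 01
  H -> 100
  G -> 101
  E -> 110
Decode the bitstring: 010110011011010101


Decoding step by step:
Bits 01 -> A
Bits 01 -> A
Bits 100 -> H
Bits 110 -> E
Bits 110 -> E
Bits 101 -> G
Bits 01 -> A


Decoded message: AAHEEGA


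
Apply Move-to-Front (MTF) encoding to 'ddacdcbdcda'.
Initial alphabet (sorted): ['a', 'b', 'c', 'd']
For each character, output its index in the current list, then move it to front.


MTF encoding:
'd': index 3 in ['a', 'b', 'c', 'd'] -> ['d', 'a', 'b', 'c']
'd': index 0 in ['d', 'a', 'b', 'c'] -> ['d', 'a', 'b', 'c']
'a': index 1 in ['d', 'a', 'b', 'c'] -> ['a', 'd', 'b', 'c']
'c': index 3 in ['a', 'd', 'b', 'c'] -> ['c', 'a', 'd', 'b']
'd': index 2 in ['c', 'a', 'd', 'b'] -> ['d', 'c', 'a', 'b']
'c': index 1 in ['d', 'c', 'a', 'b'] -> ['c', 'd', 'a', 'b']
'b': index 3 in ['c', 'd', 'a', 'b'] -> ['b', 'c', 'd', 'a']
'd': index 2 in ['b', 'c', 'd', 'a'] -> ['d', 'b', 'c', 'a']
'c': index 2 in ['d', 'b', 'c', 'a'] -> ['c', 'd', 'b', 'a']
'd': index 1 in ['c', 'd', 'b', 'a'] -> ['d', 'c', 'b', 'a']
'a': index 3 in ['d', 'c', 'b', 'a'] -> ['a', 'd', 'c', 'b']


Output: [3, 0, 1, 3, 2, 1, 3, 2, 2, 1, 3]


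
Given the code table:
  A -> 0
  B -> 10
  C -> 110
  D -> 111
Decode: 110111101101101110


Decoding:
110 -> C
111 -> D
10 -> B
110 -> C
110 -> C
111 -> D
0 -> A


Result: CDBCCDA


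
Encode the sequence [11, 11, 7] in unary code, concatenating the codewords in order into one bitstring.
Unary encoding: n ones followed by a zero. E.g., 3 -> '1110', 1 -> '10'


Encode each number as n ones followed by a terminating 0:
  11 -> 111111111110 (12 bits)
  11 -> 111111111110 (12 bits)
  7 -> 11111110 (8 bits)
Total length = 12 + 12 + 8 = 32 bits.

Unary([11, 11, 7]) = 11111111111011111111111011111110 (32 bits)


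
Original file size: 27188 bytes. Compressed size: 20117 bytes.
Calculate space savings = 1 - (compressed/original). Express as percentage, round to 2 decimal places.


ratio = compressed/original = 20117/27188 = 0.739922
savings = 1 - ratio = 1 - 0.739922 = 0.260078
as a percentage: 0.260078 * 100 = 26.01%

Space savings = 1 - 20117/27188 = 26.01%


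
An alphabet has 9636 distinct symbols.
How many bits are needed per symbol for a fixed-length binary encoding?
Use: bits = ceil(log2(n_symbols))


log2(9636) = 13.2342
Bracket: 2^13 = 8192 < 9636 <= 2^14 = 16384
So ceil(log2(9636)) = 14

bits = ceil(log2(9636)) = ceil(13.2342) = 14 bits


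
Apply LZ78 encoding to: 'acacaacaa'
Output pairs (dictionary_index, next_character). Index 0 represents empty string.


LZ78 encoding steps:
Dictionary: {0: ''}
Step 1: w='' (idx 0), next='a' -> output (0, 'a'), add 'a' as idx 1
Step 2: w='' (idx 0), next='c' -> output (0, 'c'), add 'c' as idx 2
Step 3: w='a' (idx 1), next='c' -> output (1, 'c'), add 'ac' as idx 3
Step 4: w='a' (idx 1), next='a' -> output (1, 'a'), add 'aa' as idx 4
Step 5: w='c' (idx 2), next='a' -> output (2, 'a'), add 'ca' as idx 5
Step 6: w='a' (idx 1), end of input -> output (1, '')


Encoded: [(0, 'a'), (0, 'c'), (1, 'c'), (1, 'a'), (2, 'a'), (1, '')]


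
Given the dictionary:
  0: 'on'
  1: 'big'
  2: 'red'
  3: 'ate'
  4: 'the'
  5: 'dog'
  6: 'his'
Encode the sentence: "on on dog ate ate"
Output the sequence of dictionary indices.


Look up each word in the dictionary:
  'on' -> 0
  'on' -> 0
  'dog' -> 5
  'ate' -> 3
  'ate' -> 3

Encoded: [0, 0, 5, 3, 3]


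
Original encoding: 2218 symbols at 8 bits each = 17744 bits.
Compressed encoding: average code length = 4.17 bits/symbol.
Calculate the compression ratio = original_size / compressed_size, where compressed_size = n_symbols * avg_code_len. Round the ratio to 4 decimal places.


original_size = n_symbols * orig_bits = 2218 * 8 = 17744 bits
compressed_size = n_symbols * avg_code_len = 2218 * 4.17 = 9249.06 bits
ratio = original_size / compressed_size = 17744 / 9249.06 = 1.9185

Compression ratio = 1.9185


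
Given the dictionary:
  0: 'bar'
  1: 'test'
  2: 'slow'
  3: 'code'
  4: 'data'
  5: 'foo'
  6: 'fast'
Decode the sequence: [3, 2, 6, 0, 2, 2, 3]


Look up each index in the dictionary:
  3 -> 'code'
  2 -> 'slow'
  6 -> 'fast'
  0 -> 'bar'
  2 -> 'slow'
  2 -> 'slow'
  3 -> 'code'

Decoded: "code slow fast bar slow slow code"


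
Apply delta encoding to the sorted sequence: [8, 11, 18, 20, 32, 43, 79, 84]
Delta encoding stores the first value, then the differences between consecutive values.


First value: 8
Deltas:
  11 - 8 = 3
  18 - 11 = 7
  20 - 18 = 2
  32 - 20 = 12
  43 - 32 = 11
  79 - 43 = 36
  84 - 79 = 5


Delta encoded: [8, 3, 7, 2, 12, 11, 36, 5]


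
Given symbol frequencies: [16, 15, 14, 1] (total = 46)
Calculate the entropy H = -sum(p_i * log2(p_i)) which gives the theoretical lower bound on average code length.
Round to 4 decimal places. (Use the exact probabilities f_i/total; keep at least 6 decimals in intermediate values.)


Per-symbol terms -p_i * log2(p_i) with p_i = f_i/46:
  p = 16/46 = 0.347826: log2(p) = -1.523562, -p*log2(p) = 0.529935
  p = 15/46 = 0.326087: log2(p) = -1.616671, -p*log2(p) = 0.527175
  p = 14/46 = 0.304348: log2(p) = -1.716207, -p*log2(p) = 0.522324
  p = 1/46 = 0.021739: log2(p) = -5.523562, -p*log2(p) = 0.120077
H = 0.529935 + 0.527175 + 0.522324 + 0.120077 = 1.699511

H = 1.6995 bits/symbol


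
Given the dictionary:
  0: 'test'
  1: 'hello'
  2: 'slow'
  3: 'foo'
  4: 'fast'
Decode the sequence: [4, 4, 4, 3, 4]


Look up each index in the dictionary:
  4 -> 'fast'
  4 -> 'fast'
  4 -> 'fast'
  3 -> 'foo'
  4 -> 'fast'

Decoded: "fast fast fast foo fast"


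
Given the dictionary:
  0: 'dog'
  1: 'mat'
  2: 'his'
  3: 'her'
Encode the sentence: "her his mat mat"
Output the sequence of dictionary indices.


Look up each word in the dictionary:
  'her' -> 3
  'his' -> 2
  'mat' -> 1
  'mat' -> 1

Encoded: [3, 2, 1, 1]


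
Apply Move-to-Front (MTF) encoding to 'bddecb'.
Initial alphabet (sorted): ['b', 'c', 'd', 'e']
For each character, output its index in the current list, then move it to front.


MTF encoding:
'b': index 0 in ['b', 'c', 'd', 'e'] -> ['b', 'c', 'd', 'e']
'd': index 2 in ['b', 'c', 'd', 'e'] -> ['d', 'b', 'c', 'e']
'd': index 0 in ['d', 'b', 'c', 'e'] -> ['d', 'b', 'c', 'e']
'e': index 3 in ['d', 'b', 'c', 'e'] -> ['e', 'd', 'b', 'c']
'c': index 3 in ['e', 'd', 'b', 'c'] -> ['c', 'e', 'd', 'b']
'b': index 3 in ['c', 'e', 'd', 'b'] -> ['b', 'c', 'e', 'd']


Output: [0, 2, 0, 3, 3, 3]


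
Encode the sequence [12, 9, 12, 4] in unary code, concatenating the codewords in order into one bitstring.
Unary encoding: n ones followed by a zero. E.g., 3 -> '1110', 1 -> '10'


Encode each number as n ones followed by a terminating 0:
  12 -> 1111111111110 (13 bits)
  9 -> 1111111110 (10 bits)
  12 -> 1111111111110 (13 bits)
  4 -> 11110 (5 bits)
Total length = 13 + 10 + 13 + 5 = 41 bits.

Unary([12, 9, 12, 4]) = 11111111111101111111110111111111111011110 (41 bits)


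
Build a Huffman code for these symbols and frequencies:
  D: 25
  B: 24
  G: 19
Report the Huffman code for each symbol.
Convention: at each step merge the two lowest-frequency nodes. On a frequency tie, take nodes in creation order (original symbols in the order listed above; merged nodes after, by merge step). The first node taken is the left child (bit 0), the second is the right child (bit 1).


Huffman tree construction:
Step 1: Merge G(19) + B(24) = 43
Step 2: Merge D(25) + (G+B)(43) = 68
Read each symbol's code off the tree from the root (left child = 0, right child = 1).

Codes:
  D: 0 (length 1)
  B: 11 (length 2)
  G: 10 (length 2)
Average code length: 111/68 = 1.6324 bits/symbol


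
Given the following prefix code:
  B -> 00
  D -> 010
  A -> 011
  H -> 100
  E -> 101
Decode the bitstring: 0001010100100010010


Decoding step by step:
Bits 00 -> B
Bits 010 -> D
Bits 101 -> E
Bits 00 -> B
Bits 100 -> H
Bits 010 -> D
Bits 010 -> D


Decoded message: BDEBHDD


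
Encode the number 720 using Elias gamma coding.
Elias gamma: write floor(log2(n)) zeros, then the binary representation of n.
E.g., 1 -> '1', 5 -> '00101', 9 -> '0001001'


num_bits = floor(log2(720)) + 1 = 10
leading_zeros = num_bits - 1 = 9
binary(720) = 1011010000

Elias gamma(720) = '000000000' + '1011010000' = 0000000001011010000 (19 bits)


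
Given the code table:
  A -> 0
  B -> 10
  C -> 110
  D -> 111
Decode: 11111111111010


Decoding:
111 -> D
111 -> D
111 -> D
110 -> C
10 -> B


Result: DDDCB


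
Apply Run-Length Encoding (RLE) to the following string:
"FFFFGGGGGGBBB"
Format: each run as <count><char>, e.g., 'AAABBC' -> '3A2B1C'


Scanning runs left to right:
  i=0: run of 'F' x 4 -> '4F'
  i=4: run of 'G' x 6 -> '6G'
  i=10: run of 'B' x 3 -> '3B'

RLE = 4F6G3B


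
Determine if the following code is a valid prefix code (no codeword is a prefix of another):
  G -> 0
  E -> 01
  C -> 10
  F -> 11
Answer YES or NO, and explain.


Checking each pair (does one codeword prefix another?):
  G='0' vs E='01': prefix -- VIOLATION

NO -- this is NOT a valid prefix code. G (0) is a prefix of E (01).


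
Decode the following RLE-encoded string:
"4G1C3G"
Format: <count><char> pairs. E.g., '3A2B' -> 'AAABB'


Expanding each <count><char> pair:
  4G -> 'GGGG'
  1C -> 'C'
  3G -> 'GGG'

Decoded = GGGGCGGG


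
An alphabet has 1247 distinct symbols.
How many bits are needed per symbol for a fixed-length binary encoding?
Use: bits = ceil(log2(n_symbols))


log2(1247) = 10.2842
Bracket: 2^10 = 1024 < 1247 <= 2^11 = 2048
So ceil(log2(1247)) = 11

bits = ceil(log2(1247)) = ceil(10.2842) = 11 bits


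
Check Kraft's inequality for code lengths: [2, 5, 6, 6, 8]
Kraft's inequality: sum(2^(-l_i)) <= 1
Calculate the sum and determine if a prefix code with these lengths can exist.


Sum = 2^(-2) + 2^(-5) + 2^(-6) + 2^(-6) + 2^(-8)
    = 0.25 + 0.03125 + 0.015625 + 0.015625 + 0.00390625
    = 81/256 = 0.31640625
Since 0.31640625 <= 1, Kraft's inequality IS satisfied.
A prefix code with these lengths CAN exist.

Kraft sum = 0.31640625. Satisfied.


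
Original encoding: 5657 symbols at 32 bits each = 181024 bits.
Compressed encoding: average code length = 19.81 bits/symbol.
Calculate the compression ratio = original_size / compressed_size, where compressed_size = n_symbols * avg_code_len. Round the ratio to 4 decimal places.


original_size = n_symbols * orig_bits = 5657 * 32 = 181024 bits
compressed_size = n_symbols * avg_code_len = 5657 * 19.81 = 112065.17 bits
ratio = original_size / compressed_size = 181024 / 112065.17 = 1.6153

Compression ratio = 1.6153


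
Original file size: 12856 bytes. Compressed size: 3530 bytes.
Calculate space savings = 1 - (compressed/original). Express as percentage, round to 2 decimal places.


ratio = compressed/original = 3530/12856 = 0.27458
savings = 1 - ratio = 1 - 0.27458 = 0.72542
as a percentage: 0.72542 * 100 = 72.54%

Space savings = 1 - 3530/12856 = 72.54%


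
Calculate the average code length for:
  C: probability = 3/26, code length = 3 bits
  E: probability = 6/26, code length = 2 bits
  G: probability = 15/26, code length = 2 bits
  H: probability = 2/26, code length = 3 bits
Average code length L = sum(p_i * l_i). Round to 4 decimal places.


Weighted contributions p_i * l_i:
  C: (3/26) * 3 = 9/26
  E: (6/26) * 2 = 12/26
  G: (15/26) * 2 = 30/26
  H: (2/26) * 3 = 6/26
Sum = (9 + 12 + 30 + 6)/26 = 57/26

L = 57/26 = 2.1923 bits/symbol


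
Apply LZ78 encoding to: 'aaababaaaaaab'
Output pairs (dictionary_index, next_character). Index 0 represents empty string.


LZ78 encoding steps:
Dictionary: {0: ''}
Step 1: w='' (idx 0), next='a' -> output (0, 'a'), add 'a' as idx 1
Step 2: w='a' (idx 1), next='a' -> output (1, 'a'), add 'aa' as idx 2
Step 3: w='' (idx 0), next='b' -> output (0, 'b'), add 'b' as idx 3
Step 4: w='a' (idx 1), next='b' -> output (1, 'b'), add 'ab' as idx 4
Step 5: w='aa' (idx 2), next='a' -> output (2, 'a'), add 'aaa' as idx 5
Step 6: w='aaa' (idx 5), next='b' -> output (5, 'b'), add 'aaab' as idx 6


Encoded: [(0, 'a'), (1, 'a'), (0, 'b'), (1, 'b'), (2, 'a'), (5, 'b')]


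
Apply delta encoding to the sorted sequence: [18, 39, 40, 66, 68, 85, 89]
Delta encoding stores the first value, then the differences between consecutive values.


First value: 18
Deltas:
  39 - 18 = 21
  40 - 39 = 1
  66 - 40 = 26
  68 - 66 = 2
  85 - 68 = 17
  89 - 85 = 4


Delta encoded: [18, 21, 1, 26, 2, 17, 4]


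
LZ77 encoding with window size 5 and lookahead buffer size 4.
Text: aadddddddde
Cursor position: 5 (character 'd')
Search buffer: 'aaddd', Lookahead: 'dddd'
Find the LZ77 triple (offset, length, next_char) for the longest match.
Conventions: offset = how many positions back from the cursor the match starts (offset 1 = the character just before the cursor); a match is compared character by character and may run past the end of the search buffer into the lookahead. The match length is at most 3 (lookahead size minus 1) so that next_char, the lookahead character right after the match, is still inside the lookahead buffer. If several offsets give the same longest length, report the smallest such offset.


Try each offset into the search buffer:
  offset=1 (pos 4, char 'd'): match length 3
  offset=2 (pos 3, char 'd'): match length 3
  offset=3 (pos 2, char 'd'): match length 3
  offset=4 (pos 1, char 'a'): match length 0
  offset=5 (pos 0, char 'a'): match length 0
Longest match has length 3, found at offsets 1, 2, 3; take the smallest, offset 1.
next_char = character at position 5 + 3 = 8 -> 'd'

Best match: offset=1, length=3 (matching 'ddd' starting at position 4)
LZ77 triple: (1, 3, 'd')


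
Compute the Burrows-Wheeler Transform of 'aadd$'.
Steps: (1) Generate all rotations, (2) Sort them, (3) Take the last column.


Rotations (sorted):
  0: $aadd -> last char: d
  1: aadd$ -> last char: $
  2: add$a -> last char: a
  3: d$aad -> last char: d
  4: dd$aa -> last char: a


BWT = d$ada
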